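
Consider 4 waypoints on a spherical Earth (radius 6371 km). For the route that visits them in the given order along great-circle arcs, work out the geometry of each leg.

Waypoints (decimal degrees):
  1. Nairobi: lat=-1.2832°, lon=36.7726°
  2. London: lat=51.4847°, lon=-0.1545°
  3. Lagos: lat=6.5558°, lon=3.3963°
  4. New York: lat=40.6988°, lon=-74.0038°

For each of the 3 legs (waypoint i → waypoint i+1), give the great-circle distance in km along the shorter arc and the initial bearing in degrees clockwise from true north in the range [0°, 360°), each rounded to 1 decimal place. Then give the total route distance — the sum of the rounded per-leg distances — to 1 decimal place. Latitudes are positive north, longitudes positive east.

Leg 1: φ1=-0.0223961, φ2=0.8985775, Δφ=0.9209736, Δλ=-0.6444995 rad; a=sin²(Δφ/2)+cosφ1·cosφ2·sin²(Δλ/2)=0.2599206947; c=2·atan2(√a, √(1-a))=1.069960805; dist=6371·c=6816.720 ≈ 6816.7 km; running total=6816.7 km
Leg 1 bearing: y=sinΔλ·cosφ2=-0.37413134, x=cosφ1·sinφ2-sinφ1·cosφ2·cosΔλ=0.79339363; θ=atan2(y, x)=-25.2466° <0 so +360° → 334.7534° ≈ 334.8°
Leg 2: φ1=0.8985775, φ2=0.1144203, Δφ=-0.7841572, Δλ=0.0619732 rad; a=sin²(Δφ/2)+cosφ1·cosφ2·sin²(Δλ/2)=0.1466019664; c=2·atan2(√a, √(1-a))=0.785837483; dist=6371·c=5006.571 ≈ 5006.6 km; running total=11823.3 km
Leg 2 bearing: y=sinΔλ·cosφ2=0.06152851, x=cosφ1·sinφ2-sinφ1·cosφ2·cosΔλ=-0.70473652; θ=atan2(y, x)=175.0103° ≈ 175.0°
Leg 3: φ1=0.1144203, φ2=0.7103281, Δφ=0.5959078, Δλ=-1.3508866 rad; a=sin²(Δφ/2)+cosφ1·cosφ2·sin²(Δλ/2)=0.3806245360; c=2·atan2(√a, √(1-a))=1.329716949; dist=6371·c=8471.627 ≈ 8471.6 km; running total=20294.9 km
Leg 3 bearing: y=sinΔλ·cosφ2=-0.73988962, x=cosφ1·sinφ2-sinφ1·cosφ2·cosΔλ=0.62893667; θ=atan2(y, x)=-49.6341° <0 so +360° → 310.3659° ≈ 310.4°

Leg 1: dist=6816.7 km, bearing=334.8°
Leg 2: dist=5006.6 km, bearing=175.0°
Leg 3: dist=8471.6 km, bearing=310.4°
Total: 20294.9 km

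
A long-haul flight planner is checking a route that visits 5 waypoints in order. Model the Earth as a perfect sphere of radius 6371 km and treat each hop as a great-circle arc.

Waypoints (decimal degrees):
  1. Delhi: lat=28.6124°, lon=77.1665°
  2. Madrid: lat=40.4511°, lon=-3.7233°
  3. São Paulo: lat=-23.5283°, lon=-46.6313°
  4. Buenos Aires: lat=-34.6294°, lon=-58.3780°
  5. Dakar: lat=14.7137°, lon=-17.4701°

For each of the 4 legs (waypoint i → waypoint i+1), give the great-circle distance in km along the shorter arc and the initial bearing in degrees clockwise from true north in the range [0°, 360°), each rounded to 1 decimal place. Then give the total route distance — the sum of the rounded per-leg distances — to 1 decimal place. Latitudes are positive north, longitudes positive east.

Leg 1: dist=7270.8 km, bearing=304.3°
Leg 2: dist=8384.4 km, bearing=220.2°
Leg 3: dist=1678.6 km, bearing=220.0°
Leg 4: dist=6982.7 km, bearing=45.4°
Total: 24316.5 km

Leg 1: φ1=0.4993806, φ2=0.7060049, Δφ=0.2066243, Δλ=-1.4117933 rad; a=sin²(Δφ/2)+cosφ1·cosφ2·sin²(Δλ/2)=0.2917650411; c=2·atan2(√a, √(1-a))=1.141237316; dist=6371·c=7270.823 ≈ 7270.8 km; running total=7270.8 km
Leg 1 bearing: y=sinΔλ·cosφ2=-0.75136094, x=cosφ1·sinφ2-sinφ1·cosφ2·cosΔλ=0.51186867; θ=atan2(y, x)=-55.7351° <0 so +360° → 304.2649° ≈ 304.3°
Leg 2: φ1=0.7060049, φ2=-0.4106463, Δφ=-1.1166512, Δλ=-0.7488859 rad; a=sin²(Δφ/2)+cosφ1·cosφ2·sin²(Δλ/2)=0.3739879061; c=2·atan2(√a, √(1-a))=1.316024934; dist=6371·c=8384.395 ≈ 8384.4 km; running total=15655.2 km
Leg 2 bearing: y=sinΔλ·cosφ2=-0.62422156, x=cosφ1·sinφ2-sinφ1·cosφ2·cosΔλ=-0.73948040; θ=atan2(y, x)=-139.8311° <0 so +360° → 220.1689° ≈ 220.2°
Leg 3: φ1=-0.4106463, φ2=-0.6043970, Δφ=-0.1937507, Δλ=-0.2050186 rad; a=sin²(Δφ/2)+cosφ1·cosφ2·sin²(Δλ/2)=0.0172555178; c=2·atan2(√a, √(1-a))=0.263482010; dist=6371·c=1678.644 ≈ 1678.6 km; running total=17333.8 km
Leg 3 bearing: y=sinΔλ·cosφ2=-0.16751917, x=cosφ1·sinφ2-sinφ1·cosφ2·cosΔλ=-0.19942012; θ=atan2(y, x)=-139.9687° <0 so +360° → 220.0313° ≈ 220.0°
Leg 4: φ1=-0.6043970, φ2=0.2568025, Δφ=0.8611996, Δλ=0.7139775 rad; a=sin²(Δφ/2)+cosφ1·cosφ2·sin²(Δλ/2)=0.2714253617; c=2·atan2(√a, √(1-a))=1.096009036; dist=6371·c=6982.674 ≈ 6982.7 km; running total=24316.5 km
Leg 4 bearing: y=sinΔλ·cosφ2=0.63337072, x=cosφ1·sinφ2-sinφ1·cosφ2·cosΔλ=0.62438455; θ=atan2(y, x)=45.4093° ≈ 45.4°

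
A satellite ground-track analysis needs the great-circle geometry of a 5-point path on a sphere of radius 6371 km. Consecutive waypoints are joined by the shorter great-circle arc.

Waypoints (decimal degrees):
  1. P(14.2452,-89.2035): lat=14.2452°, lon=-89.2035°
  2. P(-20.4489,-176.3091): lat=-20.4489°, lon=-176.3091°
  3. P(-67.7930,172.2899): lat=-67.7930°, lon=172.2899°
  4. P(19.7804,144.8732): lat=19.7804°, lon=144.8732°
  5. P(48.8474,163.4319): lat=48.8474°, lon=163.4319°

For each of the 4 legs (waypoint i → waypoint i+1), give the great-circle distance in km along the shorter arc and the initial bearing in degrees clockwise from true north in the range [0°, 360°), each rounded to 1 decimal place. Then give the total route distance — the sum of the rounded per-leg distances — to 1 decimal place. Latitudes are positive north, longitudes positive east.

Leg 1: dist=10263.2 km, bearing=249.5°
Leg 2: dist=5324.7 km, bearing=185.8°
Leg 3: dist=9992.3 km, bearing=334.3°
Leg 4: dist=3632.1 km, bearing=22.8°
Total: 29212.3 km

Leg 1: φ1=0.2486256, φ2=-0.3569006, Δφ=-0.6055263, Δλ=-1.5202795 rad; a=sin²(Δφ/2)+cosφ1·cosφ2·sin²(Δλ/2)=0.5200560782; c=2·atan2(√a, √(1-a))=1.610919248; dist=6371·c=10263.167 ≈ 10263.2 km; running total=10263.2 km
Leg 1 bearing: y=sinΔλ·cosφ2=-0.93578884, x=cosφ1·sinφ2-sinφ1·cosφ2·cosΔλ=-0.35027170; θ=atan2(y, x)=-110.5212° <0 so +360° → 249.4788° ≈ 249.5°
Leg 2: φ1=-0.3569006, φ2=-1.1832111, Δφ=-0.8263104, Δλ=6.0842003 rad; a=sin²(Δφ/2)+cosφ1·cosφ2·sin²(Δλ/2)=0.1646970563; c=2·atan2(√a, √(1-a))=0.835771076; dist=6371·c=5324.698 ≈ 5324.7 km; running total=15587.9 km
Leg 2 bearing: y=sinΔλ·cosφ2=-0.07471183, x=cosφ1·sinφ2-sinφ1·cosφ2·cosΔλ=-0.73804193; θ=atan2(y, x)=-174.2197° <0 so +360° → 185.7803° ≈ 185.8°
Leg 3: φ1=-1.1832111, φ2=0.3452331, Δφ=1.5284442, Δλ=-0.4785117 rad; a=sin²(Δφ/2)+cosφ1·cosφ2·sin²(Δλ/2)=0.4988035256; c=2·atan2(√a, √(1-a))=1.568403376; dist=6371·c=9992.298 ≈ 9992.3 km; running total=25580.2 km
Leg 3 bearing: y=sinΔλ·cosφ2=-0.43328991, x=cosφ1·sinφ2-sinφ1·cosφ2·cosΔλ=0.90125142; θ=atan2(y, x)=-25.6766° <0 so +360° → 334.3234° ≈ 334.3°
Leg 4: φ1=0.3452331, φ2=0.8525480, Δφ=0.5073149, Δλ=0.3239104 rad; a=sin²(Δφ/2)+cosφ1·cosφ2·sin²(Δλ/2)=0.0790747053; c=2·atan2(√a, √(1-a))=0.570093364; dist=6371·c=3632.065 ≈ 3632.1 km; running total=29212.3 km
Leg 4 bearing: y=sinΔλ·cosφ2=0.20944690, x=cosφ1·sinφ2-sinφ1·cosφ2·cosΔλ=0.49741289; θ=atan2(y, x)=22.8346° ≈ 22.8°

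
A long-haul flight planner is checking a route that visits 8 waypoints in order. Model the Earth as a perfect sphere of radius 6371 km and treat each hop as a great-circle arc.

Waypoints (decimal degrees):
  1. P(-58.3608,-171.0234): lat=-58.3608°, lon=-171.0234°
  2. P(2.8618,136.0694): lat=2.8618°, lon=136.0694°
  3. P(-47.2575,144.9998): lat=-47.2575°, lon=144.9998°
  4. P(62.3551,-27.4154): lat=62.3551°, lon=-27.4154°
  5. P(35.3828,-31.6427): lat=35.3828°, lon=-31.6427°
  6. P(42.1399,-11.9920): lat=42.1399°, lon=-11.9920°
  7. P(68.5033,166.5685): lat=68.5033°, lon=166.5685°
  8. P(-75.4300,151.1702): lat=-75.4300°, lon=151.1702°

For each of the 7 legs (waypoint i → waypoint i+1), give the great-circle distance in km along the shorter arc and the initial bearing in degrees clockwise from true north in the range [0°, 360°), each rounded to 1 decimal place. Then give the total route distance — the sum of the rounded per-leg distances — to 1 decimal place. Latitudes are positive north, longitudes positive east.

Leg 1: dist=8242.8 km, bearing=304.1°
Leg 2: dist=5640.9 km, bearing=172.2°
Leg 3: dist=18270.2 km, bearing=346.9°
Leg 4: dist=3013.6 km, bearing=187.6°
Leg 5: dist=1856.5 km, bearing=60.2°
Leg 6: dist=7711.5 km, bearing=0.6°
Leg 7: dist=16040.6 km, bearing=186.6°
Total: 60776.1 km

Leg 1: φ1=-1.0185881, φ2=0.0499478, Δφ=1.0685359, Δλ=5.3597805 rad; a=sin²(Δφ/2)+cosφ1·cosφ2·sin²(Δλ/2)=0.3632647703; c=2·atan2(√a, √(1-a))=1.293797141; dist=6371·c=8242.782 ≈ 8242.8 km; running total=8242.8 km
Leg 1 bearing: y=sinΔλ·cosφ2=-0.79666494, x=cosφ1·sinφ2-sinφ1·cosφ2·cosΔλ=0.53901659; θ=atan2(y, x)=-55.9181° <0 so +360° → 304.0819° ≈ 304.1°
Leg 2: φ1=0.0499478, φ2=-0.8247990, Δφ=-0.8747468, Δλ=0.1558649 rad; a=sin²(Δφ/2)+cosφ1·cosφ2·sin²(Δλ/2)=0.1835130319; c=2·atan2(√a, √(1-a))=0.885407684; dist=6371·c=5640.932 ≈ 5640.9 km; running total=13883.7 km
Leg 2 bearing: y=sinΔλ·cosφ2=0.10535841, x=cosφ1·sinφ2-sinφ1·cosφ2·cosΔλ=-0.76697040; θ=atan2(y, x)=172.1783° ≈ 172.2°
Leg 3: φ1=-0.8247990, φ2=1.0883018, Δφ=1.9131008, Δλ=-3.0092129 rad; a=sin²(Δφ/2)+cosφ1·cosφ2·sin²(Δλ/2)=0.9813641224; c=2·atan2(√a, √(1-a))=2.867710873; dist=6371·c=18270.186 ≈ 18270.2 km; running total=32153.9 km
Leg 3 bearing: y=sinΔλ·cosφ2=-0.06124368, x=cosφ1·sinφ2-sinφ1·cosφ2·cosΔλ=0.26344551; θ=atan2(y, x)=-13.0872° <0 so +360° → 346.9128° ≈ 346.9°
Leg 4: φ1=1.0883018, φ2=0.6175464, Δφ=-0.4707554, Δλ=-0.0737803 rad; a=sin²(Δφ/2)+cosφ1·cosφ2·sin²(Δλ/2)=0.0549016256; c=2·atan2(√a, √(1-a))=0.473019472; dist=6371·c=3013.607 ≈ 3013.6 km; running total=35167.5 km
Leg 4 bearing: y=sinΔλ·cosφ2=-0.06009864, x=cosφ1·sinφ2-sinφ1·cosφ2·cosΔλ=-0.45159484; θ=atan2(y, x)=-172.4196° <0 so +360° → 187.5804° ≈ 187.6°
Leg 5: φ1=0.6175464, φ2=0.7354800, Δφ=0.1179336, Δλ=0.3429694 rad; a=sin²(Δφ/2)+cosφ1·cosφ2·sin²(Δλ/2)=0.0210775759; c=2·atan2(√a, √(1-a))=0.291392186; dist=6371·c=1856.460 ≈ 1856.5 km; running total=37024.0 km
Leg 5 bearing: y=sinΔλ·cosφ2=0.24935832, x=cosφ1·sinφ2-sinφ1·cosφ2·cosΔλ=0.14266631; θ=atan2(y, x)=60.2247° ≈ 60.2°
Leg 6: φ1=0.7354800, φ2=1.1956081, Δφ=0.4601281, Δλ=3.1164686 rad; a=sin²(Δφ/2)+cosφ1·cosφ2·sin²(Δλ/2)=0.3236834628; c=2·atan2(√a, √(1-a))=1.210412880; dist=6371·c=7711.540 ≈ 7711.5 km; running total=44735.5 km
Leg 6 bearing: y=sinΔλ·cosφ2=0.00920567, x=cosφ1·sinφ2-sinφ1·cosφ2·cosΔλ=0.93571639; θ=atan2(y, x)=0.5637° ≈ 0.6°
Leg 7: φ1=1.1956081, φ2=-1.3165019, Δφ=-2.5121100, Δλ=-0.2687510 rad; a=sin²(Δφ/2)+cosφ1·cosφ2·sin²(Δλ/2)=0.9058206536; c=2·atan2(√a, √(1-a))=2.517752689; dist=6371·c=16040.602 ≈ 16040.6 km; running total=60776.1 km
Leg 7 bearing: y=sinΔλ·cosφ2=-0.06679680, x=cosφ1·sinφ2-sinφ1·cosφ2·cosΔλ=-0.58032454; θ=atan2(y, x)=-173.4340° <0 so +360° → 186.5660° ≈ 186.6°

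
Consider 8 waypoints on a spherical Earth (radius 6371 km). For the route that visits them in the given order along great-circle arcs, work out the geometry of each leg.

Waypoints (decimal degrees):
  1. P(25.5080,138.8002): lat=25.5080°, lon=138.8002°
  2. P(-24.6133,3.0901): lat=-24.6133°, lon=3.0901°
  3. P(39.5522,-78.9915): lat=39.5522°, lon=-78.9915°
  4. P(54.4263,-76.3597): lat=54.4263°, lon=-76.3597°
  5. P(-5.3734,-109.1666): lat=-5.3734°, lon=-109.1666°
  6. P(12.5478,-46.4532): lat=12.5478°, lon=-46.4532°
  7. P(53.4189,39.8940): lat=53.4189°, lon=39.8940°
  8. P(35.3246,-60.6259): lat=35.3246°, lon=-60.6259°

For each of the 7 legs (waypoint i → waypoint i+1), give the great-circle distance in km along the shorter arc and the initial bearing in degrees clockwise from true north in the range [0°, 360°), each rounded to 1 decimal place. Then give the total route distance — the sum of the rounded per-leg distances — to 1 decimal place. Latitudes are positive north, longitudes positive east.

Leg 1: dist=15573.8 km, bearing=261.4°
Leg 2: dist=11087.1 km, bearing=309.2°
Leg 3: dist=1665.6 km, bearing=5.9°
Leg 4: dist=7311.6 km, bearing=216.3°
Leg 5: dist=7209.6 km, bearing=73.4°
Leg 6: dist=8649.7 km, bearing=37.5°
Leg 7: dist=7554.9 km, bearing=300.1°
Total: 59052.3 km

Leg 1: φ1=0.4451986, φ2=-0.4295831, Δφ=-0.8747817, Δλ=-2.3685881 rad; a=sin²(Δφ/2)+cosφ1·cosφ2·sin²(Δλ/2)=0.8833494707; c=2·atan2(√a, √(1-a))=2.444479790; dist=6371·c=15573.781 ≈ 15573.8 km; running total=15573.8 km
Leg 1 bearing: y=sinΔλ·cosφ2=-0.63484218, x=cosφ1·sinφ2-sinφ1·cosφ2·cosΔλ=-0.09564589; θ=atan2(y, x)=-98.5678° <0 so +360° → 261.4322° ≈ 261.4°
Leg 2: φ1=-0.4295831, φ2=0.6903161, Δφ=1.1198992, Δλ=-1.4325942 rad; a=sin²(Δφ/2)+cosφ1·cosφ2·sin²(Δλ/2)=0.5843221145; c=2·atan2(√a, √(1-a))=1.740250362; dist=6371·c=11087.135 ≈ 11087.1 km; running total=26660.9 km
Leg 2 bearing: y=sinΔλ·cosφ2=-0.76369306, x=cosφ1·sinφ2-sinφ1·cosφ2·cosΔλ=0.62316293; θ=atan2(y, x)=-50.7860° <0 so +360° → 309.2140° ≈ 309.2°
Leg 3: φ1=0.6903161, φ2=0.9499181, Δφ=0.2596020, Δλ=0.0459336 rad; a=sin²(Δφ/2)+cosφ1·cosφ2·sin²(Δλ/2)=0.0169904517; c=2·atan2(√a, √(1-a))=0.261438777; dist=6371·c=1665.626 ≈ 1665.6 km; running total=28326.5 km
Leg 3 bearing: y=sinΔλ·cosφ2=0.02671245, x=cosφ1·sinφ2-sinφ1·cosφ2·cosΔλ=0.25708666; θ=atan2(y, x)=5.9320° ≈ 5.9°
Leg 4: φ1=0.9499181, φ2=-0.0937835, Δφ=-1.0437017, Δλ=-0.5725884 rad; a=sin²(Δφ/2)+cosφ1·cosφ2·sin²(Δλ/2)=0.2946780282; c=2·atan2(√a, √(1-a))=1.147636140; dist=6371·c=7311.590 ≈ 7311.6 km; running total=35638.1 km
Leg 4 bearing: y=sinΔλ·cosφ2=-0.53942848, x=cosφ1·sinφ2-sinφ1·cosφ2·cosΔλ=-0.73511119; θ=atan2(y, x)=-143.7286° <0 so +360° → 216.2714° ≈ 216.3°
Leg 5: φ1=-0.0937835, φ2=0.2190004, Δφ=0.3127839, Δλ=1.0945553 rad; a=sin²(Δφ/2)+cosφ1·cosφ2·sin²(Δλ/2)=0.2874097967; c=2·atan2(√a, √(1-a))=1.131635130; dist=6371·c=7209.647 ≈ 7209.6 km; running total=42847.7 km
Leg 5 bearing: y=sinΔλ·cosφ2=0.86749738, x=cosφ1·sinφ2-sinφ1·cosφ2·cosΔλ=0.25820519; θ=atan2(y, x)=73.4247° ≈ 73.4°
Leg 6: φ1=0.2190004, φ2=0.9323357, Δφ=0.7133353, Δλ=1.5070429 rad; a=sin²(Δφ/2)+cosφ1·cosφ2·sin²(Δλ/2)=0.3942400457; c=2·atan2(√a, √(1-a))=1.357666533; dist=6371·c=8649.693 ≈ 8649.7 km; running total=51497.4 km
Leg 6 bearing: y=sinΔλ·cosφ2=0.59474929, x=cosφ1·sinφ2-sinφ1·cosφ2·cosΔλ=0.77558533; θ=atan2(y, x)=37.4824° ≈ 37.5°
Leg 7: φ1=0.9323357, φ2=0.6165306, Δφ=-0.3158051, Δλ=-1.7544032 rad; a=sin²(Δφ/2)+cosφ1·cosφ2·sin²(Δλ/2)=0.3122333114; c=2·atan2(√a, √(1-a))=1.185824121; dist=6371·c=7554.885 ≈ 7554.9 km; running total=59052.3 km
Leg 7 bearing: y=sinΔλ·cosφ2=-0.80217558, x=cosφ1·sinφ2-sinφ1·cosφ2·cosΔλ=0.46420795; θ=atan2(y, x)=-59.9426° <0 so +360° → 300.0574° ≈ 300.1°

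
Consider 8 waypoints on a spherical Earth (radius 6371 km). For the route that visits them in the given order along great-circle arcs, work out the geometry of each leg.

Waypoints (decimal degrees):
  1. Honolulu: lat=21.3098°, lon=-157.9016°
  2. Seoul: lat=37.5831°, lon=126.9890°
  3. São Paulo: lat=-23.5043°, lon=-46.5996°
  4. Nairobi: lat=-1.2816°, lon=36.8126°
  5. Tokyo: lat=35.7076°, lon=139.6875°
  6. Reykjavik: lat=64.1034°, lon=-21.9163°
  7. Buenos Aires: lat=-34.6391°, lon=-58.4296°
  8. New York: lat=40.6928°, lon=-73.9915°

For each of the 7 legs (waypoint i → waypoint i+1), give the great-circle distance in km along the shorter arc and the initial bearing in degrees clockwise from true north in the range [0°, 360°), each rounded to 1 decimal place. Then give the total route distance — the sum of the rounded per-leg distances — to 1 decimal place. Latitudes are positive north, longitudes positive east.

Leg 1: φ1=0.3719262, φ2=0.6559488, Δφ=0.2840227, Δλ=4.9722790 rad; a=sin²(Δφ/2)+cosφ1·cosφ2·sin²(Δλ/2)=0.2943154003; c=2·atan2(√a, √(1-a))=1.146840583; dist=6371·c=7306.521 ≈ 7306.5 km; running total=7306.5 km
Leg 1 bearing: y=sinΔλ·cosφ2=-0.76585706, x=cosφ1·sinφ2-sinφ1·cosφ2·cosΔλ=0.49420475; θ=atan2(y, x)=-57.1660° <0 so +360° → 302.8340° ≈ 302.8°
Leg 2: φ1=0.6559488, φ2=-0.4102274, Δφ=-1.0661763, Δλ=-3.0296926 rad; a=sin²(Δφ/2)+cosφ1·cosφ2·sin²(Δλ/2)=0.9827084942; c=2·atan2(√a, √(1-a))=2.877834426; dist=6371·c=18334.683 ≈ 18334.7 km; running total=25641.2 km
Leg 2 bearing: y=sinΔλ·cosφ2=-0.10240169, x=cosφ1·sinφ2-sinφ1·cosφ2·cosΔλ=0.23975807; θ=atan2(y, x)=-23.1275° <0 so +360° → 336.8725° ≈ 336.9°
Leg 3: φ1=-0.4102274, φ2=-0.0223681, Δφ=0.3878593, Δλ=1.4558175 rad; a=sin²(Δφ/2)+cosφ1·cosφ2·sin²(Δλ/2)=0.4429496938; c=2·atan2(√a, √(1-a))=1.456446674; dist=6371·c=9279.022 ≈ 9279.0 km; running total=34920.2 km
Leg 3 bearing: y=sinΔλ·cosφ2=0.99314871, x=cosφ1·sinφ2-sinφ1·cosφ2·cosΔλ=0.02523264; θ=atan2(y, x)=88.5446° ≈ 88.5°
Leg 4: φ1=-0.0223681, φ2=0.6232152, Δφ=0.6455833, Δλ=1.7955057 rad; a=sin²(Δφ/2)+cosφ1·cosφ2·sin²(Δλ/2)=0.5969712444; c=2·atan2(√a, √(1-a))=1.765975683; dist=6371·c=11251.031 ≈ 11251.0 km; running total=46171.2 km
Leg 4 bearing: y=sinΔλ·cosφ2=0.79159139, x=cosφ1·sinφ2-sinφ1·cosφ2·cosΔλ=0.57945611; θ=atan2(y, x)=53.7953° ≈ 53.8°
Leg 5: φ1=0.6232152, φ2=1.1188154, Δφ=0.4956002, Δλ=-2.8205184 rad; a=sin²(Δφ/2)+cosφ1·cosφ2·sin²(Δλ/2)=0.4057390050; c=2·atan2(√a, √(1-a))=1.381139394; dist=6371·c=8799.239 ≈ 8799.2 km; running total=54970.4 km
Leg 5 bearing: y=sinΔλ·cosφ2=-0.13783173, x=cosφ1·sinφ2-sinφ1·cosφ2·cosΔλ=0.97234864; θ=atan2(y, x)=-8.0680° <0 so +360° → 351.9320° ≈ 351.9°
Leg 6: φ1=1.1188154, φ2=-0.6045663, Δφ=-1.7233817, Δλ=-0.6372773 rad; a=sin²(Δφ/2)+cosφ1·cosφ2·sin²(Δλ/2)=0.6112622819; c=2·atan2(√a, √(1-a))=1.795199525; dist=6371·c=11437.216 ≈ 11437.2 km; running total=66407.6 km
Leg 6 bearing: y=sinΔλ·cosφ2=-0.48954317, x=cosφ1·sinφ2-sinφ1·cosφ2·cosΔλ=-0.84310753; θ=atan2(y, x)=-149.8588° <0 so +360° → 210.1412° ≈ 210.1°
Leg 7: φ1=-0.6045663, φ2=0.7102233, Δφ=1.3147897, Δλ=-0.2716064 rad; a=sin²(Δφ/2)+cosφ1·cosφ2·sin²(Δλ/2)=0.3848245949; c=2·atan2(√a, √(1-a))=1.338358154; dist=6371·c=8526.680 ≈ 8526.7 km; running total=74934.3 km
Leg 7 bearing: y=sinΔλ·cosφ2=-0.20341372, x=cosφ1·sinφ2-sinφ1·cosφ2·cosΔλ=0.95160988; θ=atan2(y, x)=-12.0658° <0 so +360° → 347.9342° ≈ 347.9°

Leg 1: dist=7306.5 km, bearing=302.8°
Leg 2: dist=18334.7 km, bearing=336.9°
Leg 3: dist=9279.0 km, bearing=88.5°
Leg 4: dist=11251.0 km, bearing=53.8°
Leg 5: dist=8799.2 km, bearing=351.9°
Leg 6: dist=11437.2 km, bearing=210.1°
Leg 7: dist=8526.7 km, bearing=347.9°
Total: 74934.3 km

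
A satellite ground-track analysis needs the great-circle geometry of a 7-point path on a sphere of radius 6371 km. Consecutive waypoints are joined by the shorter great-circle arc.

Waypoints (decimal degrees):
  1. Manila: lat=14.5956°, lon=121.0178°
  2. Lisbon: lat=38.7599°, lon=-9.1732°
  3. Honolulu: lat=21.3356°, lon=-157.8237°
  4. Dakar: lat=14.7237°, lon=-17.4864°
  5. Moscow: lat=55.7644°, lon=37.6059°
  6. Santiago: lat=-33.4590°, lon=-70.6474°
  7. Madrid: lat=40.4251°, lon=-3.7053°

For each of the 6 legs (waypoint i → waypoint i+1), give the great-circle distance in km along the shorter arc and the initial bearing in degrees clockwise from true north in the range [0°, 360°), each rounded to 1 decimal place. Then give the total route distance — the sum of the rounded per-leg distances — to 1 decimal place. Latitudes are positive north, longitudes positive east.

Leg 1: φ1=0.2547413, φ2=0.6764879, Δφ=0.4217466, Δλ=-2.2722616 rad; a=sin²(Δφ/2)+cosφ1·cosφ2·sin²(Δλ/2)=0.6646079353; c=2·atan2(√a, √(1-a))=1.906269360; dist=6371·c=12144.842 ≈ 12144.8 km; running total=12144.8 km
Leg 1 bearing: y=sinΔλ·cosφ2=-0.59566911, x=cosφ1·sinφ2-sinφ1·cosφ2·cosΔλ=0.73266310; θ=atan2(y, x)=-39.1118° <0 so +360° → 320.8882° ≈ 320.9°
Leg 2: φ1=0.6764879, φ2=0.3723765, Δφ=-0.3041114, Δλ=-2.5944407 rad; a=sin²(Δφ/2)+cosφ1·cosφ2·sin²(Δλ/2)=0.6962589999; c=2·atan2(√a, √(1-a))=1.974164043; dist=6371·c=12577.399 ≈ 12577.4 km; running total=24722.2 km
Leg 2 bearing: y=sinΔλ·cosφ2=-0.48460148, x=cosφ1·sinφ2-sinφ1·cosφ2·cosΔλ=0.78172312; θ=atan2(y, x)=-31.7954° <0 so +360° → 328.2046° ≈ 328.2°
Leg 3: φ1=0.3723765, φ2=0.2569770, Δφ=-0.1153994, Δλ=2.4493479 rad; a=sin²(Δφ/2)+cosφ1·cosφ2·sin²(Δλ/2)=0.8005198495; c=2·atan2(√a, √(1-a))=2.215597694; dist=6371·c=14115.573 ≈ 14115.6 km; running total=38837.8 km
Leg 3 bearing: y=sinΔλ·cosφ2=0.61730784, x=cosφ1·sinφ2-sinφ1·cosφ2·cosΔλ=0.50762418; θ=atan2(y, x)=50.5689° ≈ 50.6°
Leg 4: φ1=0.2569770, φ2=0.9732724, Δφ=0.7162953, Δλ=0.9615420 rad; a=sin²(Δφ/2)+cosφ1·cosφ2·sin²(Δλ/2)=0.2392509698; c=2·atan2(√a, √(1-a))=1.022190610; dist=6371·c=6512.376 ≈ 6512.4 km; running total=45350.2 km
Leg 4 bearing: y=sinΔλ·cosφ2=0.46137186, x=cosφ1·sinφ2-sinφ1·cosφ2·cosΔλ=0.71775747; θ=atan2(y, x)=32.7328° ≈ 32.7°
Leg 5: φ1=0.9732724, φ2=-0.5839697, Δφ=-1.5572421, Δλ=-1.8893765 rad; a=sin²(Δφ/2)+cosφ1·cosφ2·sin²(Δλ/2)=0.8014117614; c=2·atan2(√a, √(1-a))=2.217831530; dist=6371·c=14129.805 ≈ 14129.8 km; running total=59480.0 km
Leg 5 bearing: y=sinΔλ·cosφ2=-0.79230048, x=cosφ1·sinφ2-sinφ1·cosφ2·cosΔλ=-0.09414753; θ=atan2(y, x)=-96.7766° <0 so +360° → 263.2234° ≈ 263.2°
Leg 6: φ1=-0.5839697, φ2=0.7055511, Δφ=1.2895208, Δλ=1.1683601 rad; a=sin²(Δφ/2)+cosφ1·cosφ2·sin²(Δλ/2)=0.5543872728; c=2·atan2(√a, √(1-a))=1.679786524; dist=6371·c=10701.920 ≈ 10701.9 km; running total=70181.9 km
Leg 6 bearing: y=sinΔλ·cosφ2=0.70043734, x=cosφ1·sinφ2-sinφ1·cosφ2·cosΔλ=0.70537623; θ=atan2(y, x)=44.7987° ≈ 44.8°

Leg 1: dist=12144.8 km, bearing=320.9°
Leg 2: dist=12577.4 km, bearing=328.2°
Leg 3: dist=14115.6 km, bearing=50.6°
Leg 4: dist=6512.4 km, bearing=32.7°
Leg 5: dist=14129.8 km, bearing=263.2°
Leg 6: dist=10701.9 km, bearing=44.8°
Total: 70181.9 km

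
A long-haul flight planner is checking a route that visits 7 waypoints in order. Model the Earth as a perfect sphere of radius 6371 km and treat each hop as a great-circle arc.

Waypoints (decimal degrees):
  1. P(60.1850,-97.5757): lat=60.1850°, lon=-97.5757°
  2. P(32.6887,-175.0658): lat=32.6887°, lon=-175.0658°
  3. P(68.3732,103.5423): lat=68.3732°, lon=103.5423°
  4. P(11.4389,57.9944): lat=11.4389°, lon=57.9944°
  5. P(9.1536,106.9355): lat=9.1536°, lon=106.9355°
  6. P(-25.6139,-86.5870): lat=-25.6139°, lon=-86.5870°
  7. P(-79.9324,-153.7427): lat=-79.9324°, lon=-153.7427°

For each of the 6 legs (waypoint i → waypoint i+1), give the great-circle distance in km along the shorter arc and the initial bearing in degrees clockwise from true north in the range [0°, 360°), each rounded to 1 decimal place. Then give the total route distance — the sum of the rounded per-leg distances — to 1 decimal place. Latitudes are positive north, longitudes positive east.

Leg 1: dist=6226.6 km, bearing=277.6°
Leg 2: dist=6308.9 km, bearing=334.2°
Leg 3: dist=7123.8 km, bearing=231.1°
Leg 4: dist=5354.4 km, bearing=87.9°
Leg 5: dist=17693.5 km, bearing=143.7°
Leg 6: dist=6768.1 km, bearing=190.6°
Total: 49475.3 km

Leg 1: φ1=1.0504264, φ2=0.5705254, Δφ=-0.4799010, Δλ=-1.3524574 rad; a=sin²(Δφ/2)+cosφ1·cosφ2·sin²(Δλ/2)=0.2203860072; c=2·atan2(√a, √(1-a))=0.977342064; dist=6371·c=6226.646 ≈ 6226.6 km; running total=6226.6 km
Leg 1 bearing: y=sinΔλ·cosφ2=-0.82163614, x=cosφ1·sinφ2-sinφ1·cosφ2·cosΔλ=0.11035453; θ=atan2(y, x)=-82.3503° <0 so +360° → 277.6497° ≈ 277.6°
Leg 2: φ1=0.5705254, φ2=1.1933375, Δφ=0.6228120, Δλ=4.8626287 rad; a=sin²(Δφ/2)+cosφ1·cosφ2·sin²(Δλ/2)=0.2257587488; c=2·atan2(√a, √(1-a))=0.990248008; dist=6371·c=6308.870 ≈ 6308.9 km; running total=12535.5 km
Leg 2 bearing: y=sinΔλ·cosφ2=-0.36440768, x=cosφ1·sinφ2-sinφ1·cosφ2·cosΔλ=0.75257823; θ=atan2(y, x)=-25.8368° <0 so +360° → 334.1632° ≈ 334.2°
Leg 3: φ1=1.1933375, φ2=0.1996465, Δφ=-0.9936910, Δλ=-0.7949608 rad; a=sin²(Δφ/2)+cosφ1·cosφ2·sin²(Δλ/2)=0.2813291261; c=2·atan2(√a, √(1-a))=1.118155713; dist=6371·c=7123.770 ≈ 7123.8 km; running total=19659.3 km
Leg 3 bearing: y=sinΔλ·cosφ2=-0.69965706, x=cosφ1·sinφ2-sinφ1·cosφ2·cosΔλ=-0.56498866; θ=atan2(y, x)=-128.9216° <0 so +360° → 231.0784° ≈ 231.1°
Leg 4: φ1=0.1996465, φ2=0.1597605, Δφ=-0.0398860, Δλ=0.8541833 rad; a=sin²(Δφ/2)+cosφ1·cosφ2·sin²(Δλ/2)=0.1664305864; c=2·atan2(√a, √(1-a))=0.840435021; dist=6371·c=5354.412 ≈ 5354.4 km; running total=25013.7 km
Leg 4 bearing: y=sinΔλ·cosφ2=0.74443244, x=cosφ1·sinφ2-sinφ1·cosφ2·cosΔλ=0.02731543; θ=atan2(y, x)=87.8986° ≈ 87.9°
Leg 5: φ1=0.1597605, φ2=-0.4470469, Δφ=-0.6068073, Δλ=-3.3776048 rad; a=sin²(Δφ/2)+cosφ1·cosφ2·sin²(Δλ/2)=0.9671685455; c=2·atan2(√a, √(1-a))=2.777190769; dist=6371·c=17693.482 ≈ 17693.5 km; running total=42707.2 km
Leg 5 bearing: y=sinΔλ·cosφ2=0.21084845, x=cosφ1·sinφ2-sinφ1·cosφ2·cosΔλ=-0.28732757; θ=atan2(y, x)=143.7278° ≈ 143.7°
Leg 6: φ1=-0.4470469, φ2=-1.3950836, Δφ=-0.9480367, Δλ=-1.1720881 rad; a=sin²(Δφ/2)+cosφ1·cosφ2·sin²(Δλ/2)=0.2565776096; c=2·atan2(√a, √(1-a))=1.062322430; dist=6371·c=6768.056 ≈ 6768.1 km; running total=49475.3 km
Leg 6 bearing: y=sinΔλ·cosφ2=-0.16109845, x=cosφ1·sinφ2-sinφ1·cosφ2·cosΔλ=-0.85850419; θ=atan2(y, x)=-169.3720° <0 so +360° → 190.6280° ≈ 190.6°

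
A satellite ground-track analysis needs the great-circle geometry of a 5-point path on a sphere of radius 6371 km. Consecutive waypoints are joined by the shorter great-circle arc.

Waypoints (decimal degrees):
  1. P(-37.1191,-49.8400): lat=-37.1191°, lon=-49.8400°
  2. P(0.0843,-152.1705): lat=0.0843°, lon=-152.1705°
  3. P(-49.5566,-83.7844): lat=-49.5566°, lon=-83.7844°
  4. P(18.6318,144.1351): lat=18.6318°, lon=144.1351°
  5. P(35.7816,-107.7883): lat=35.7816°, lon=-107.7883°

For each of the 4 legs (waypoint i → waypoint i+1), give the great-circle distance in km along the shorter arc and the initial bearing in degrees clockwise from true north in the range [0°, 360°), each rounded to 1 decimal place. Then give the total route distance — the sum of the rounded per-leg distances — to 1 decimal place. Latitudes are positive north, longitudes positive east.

Leg 1: φ1=-0.6478505, φ2=0.0014713, Δφ=0.6493218, Δλ=-1.7860042 rad; a=sin²(Δφ/2)+cosφ1·cosφ2·sin²(Δλ/2)=0.5855845898; c=2·atan2(√a, √(1-a))=1.742812567; dist=6371·c=11103.459 ≈ 11103.5 km; running total=11103.5 km
Leg 1 bearing: y=sinΔλ·cosφ2=-0.97693098, x=cosφ1·sinφ2-sinφ1·cosφ2·cosΔλ=-0.12769878; θ=atan2(y, x)=-97.4472° <0 so +360° → 262.5528° ≈ 262.6°
Leg 2: φ1=0.0014713, φ2=-0.8649258, Δφ=-0.8663971, Δλ=1.1935626 rad; a=sin²(Δφ/2)+cosφ1·cosφ2·sin²(Δλ/2)=0.3810862749; c=2·atan2(√a, √(1-a))=1.330667818; dist=6371·c=8477.685 ≈ 8477.7 km; running total=19581.2 km
Leg 2 bearing: y=sinΔλ·cosφ2=0.60308486, x=cosφ1·sinφ2-sinφ1·cosφ2·cosΔλ=-0.76139790; θ=atan2(y, x)=141.6181° ≈ 141.6°
Leg 3: φ1=-0.8649258, φ2=0.3251863, Δφ=1.1901121, Δλ=3.9779457 rad; a=sin²(Δφ/2)+cosφ1·cosφ2·sin²(Δλ/2)=0.8275494040; c=2·atan2(√a, √(1-a))=2.285109717; dist=6371·c=14558.434 ≈ 14558.4 km; running total=34139.6 km
Leg 3 bearing: y=sinΔλ·cosφ2=-0.70330598, x=cosφ1·sinφ2-sinφ1·cosφ2·cosΔλ=-0.27605480; θ=atan2(y, x)=-111.4305° <0 so +360° → 248.5695° ≈ 248.6°
Leg 4: φ1=0.3251863, φ2=0.6245067, Δφ=0.2993205, Δλ=-4.3968928 rad; a=sin²(Δφ/2)+cosφ1·cosφ2·sin²(Δλ/2)=0.5258636196; c=2·atan2(√a, √(1-a))=1.622546662; dist=6371·c=10337.245 ≈ 10337.2 km; running total=44476.8 km
Leg 4 bearing: y=sinΔλ·cosφ2=0.77121031, x=cosφ1·sinφ2-sinφ1·cosφ2·cosΔλ=0.63447534; θ=atan2(y, x)=50.5558° ≈ 50.6°

Leg 1: dist=11103.5 km, bearing=262.6°
Leg 2: dist=8477.7 km, bearing=141.6°
Leg 3: dist=14558.4 km, bearing=248.6°
Leg 4: dist=10337.2 km, bearing=50.6°
Total: 44476.8 km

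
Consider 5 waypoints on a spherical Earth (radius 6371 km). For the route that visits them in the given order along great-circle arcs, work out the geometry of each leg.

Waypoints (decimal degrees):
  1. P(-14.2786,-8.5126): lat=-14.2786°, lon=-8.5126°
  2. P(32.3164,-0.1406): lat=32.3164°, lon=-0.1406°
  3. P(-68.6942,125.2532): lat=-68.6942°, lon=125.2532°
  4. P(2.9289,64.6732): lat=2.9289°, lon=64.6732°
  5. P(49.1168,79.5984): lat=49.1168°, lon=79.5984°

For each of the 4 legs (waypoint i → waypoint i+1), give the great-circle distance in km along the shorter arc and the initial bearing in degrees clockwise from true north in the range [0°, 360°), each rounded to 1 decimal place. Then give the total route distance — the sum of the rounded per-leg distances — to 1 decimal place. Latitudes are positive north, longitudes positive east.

Leg 1: dist=5257.2 km, bearing=9.6°
Leg 2: dist=14736.1 km, bearing=156.3°
Leg 3: dist=9172.8 km, bearing=298.7°
Leg 4: dist=5327.8 km, bearing=13.1°
Total: 34493.9 km

Leg 1: φ1=-0.2492086, φ2=0.5640276, Δφ=0.8132362, Δλ=0.1461190 rad; a=sin²(Δφ/2)+cosφ1·cosφ2·sin²(Δλ/2)=0.1607883460; c=2·atan2(√a, √(1-a))=0.825181944; dist=6371·c=5257.234 ≈ 5257.2 km; running total=5257.2 km
Leg 1 bearing: y=sinΔλ·cosφ2=0.12304748, x=cosφ1·sinφ2-sinφ1·cosφ2·cosΔλ=0.72429354; θ=atan2(y, x)=9.6417° ≈ 9.6°
Leg 2: φ1=0.5640276, φ2=-1.1989400, Δφ=-1.7629675, Δλ=2.1885347 rad; a=sin²(Δφ/2)+cosφ1·cosφ2·sin²(Δλ/2)=0.8379539535; c=2·atan2(√a, √(1-a))=2.312992253; dist=6371·c=14736.074 ≈ 14736.1 km; running total=19993.3 km
Leg 2 bearing: y=sinΔλ·cosφ2=0.29619583, x=cosφ1·sinφ2-sinφ1·cosφ2·cosΔλ=-0.67484556; θ=atan2(y, x)=156.3029° ≈ 156.3°
Leg 3: φ1=-1.1989400, φ2=0.0511189, Δφ=1.2500589, Δλ=-1.0573205 rad; a=sin²(Δφ/2)+cosφ1·cosφ2·sin²(Δλ/2)=0.4346797117; c=2·atan2(√a, √(1-a))=1.439781261; dist=6371·c=9172.846 ≈ 9172.8 km; running total=29166.1 km
Leg 3 bearing: y=sinΔλ·cosφ2=-0.86990457, x=cosφ1·sinφ2-sinφ1·cosφ2·cosΔλ=0.47560391; θ=atan2(y, x)=-61.3332° <0 so +360° → 298.6668° ≈ 298.7°
Leg 4: φ1=0.0511189, φ2=0.8572499, Δφ=0.8061309, Δλ=0.2604939 rad; a=sin²(Δφ/2)+cosφ1·cosφ2·sin²(Δλ/2)=0.1648785774; c=2·atan2(√a, √(1-a))=0.836260365; dist=6371·c=5327.815 ≈ 5327.8 km; running total=34493.9 km
Leg 4 bearing: y=sinΔλ·cosφ2=0.16857652, x=cosφ1·sinφ2-sinφ1·cosφ2·cosΔλ=0.72274234; θ=atan2(y, x)=13.1293° ≈ 13.1°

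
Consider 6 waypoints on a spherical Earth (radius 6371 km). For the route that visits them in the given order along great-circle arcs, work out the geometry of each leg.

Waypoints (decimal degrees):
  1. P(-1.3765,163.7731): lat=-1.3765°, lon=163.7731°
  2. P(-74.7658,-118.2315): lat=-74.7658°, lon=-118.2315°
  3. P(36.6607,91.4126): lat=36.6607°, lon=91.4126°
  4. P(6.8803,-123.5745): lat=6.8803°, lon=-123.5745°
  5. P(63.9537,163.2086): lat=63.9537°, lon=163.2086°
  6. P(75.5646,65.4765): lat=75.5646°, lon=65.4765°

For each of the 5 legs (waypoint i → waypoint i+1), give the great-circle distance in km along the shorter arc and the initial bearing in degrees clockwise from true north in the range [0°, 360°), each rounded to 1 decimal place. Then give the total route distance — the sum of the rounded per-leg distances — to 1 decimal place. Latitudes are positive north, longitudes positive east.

Leg 1: φ1=-0.0240245, φ2=-1.3049094, Δφ=-1.2808849, Δλ=-4.9219088 rad; a=sin²(Δφ/2)+cosφ1·cosφ2·sin²(Δλ/2)=0.4610925927; c=2·atan2(√a, √(1-a))=1.492902768; dist=6371·c=9511.284 ≈ 9511.3 km; running total=9511.3 km
Leg 1 bearing: y=sinΔλ·cosφ2=0.25701872, x=cosφ1·sinφ2-sinφ1·cosφ2·cosΔλ=-0.96326852; θ=atan2(y, x)=165.0604° ≈ 165.1°
Leg 2: φ1=-1.3049094, φ2=0.6398499, Δφ=1.9447593, Δλ=3.6589798 rad; a=sin²(Δφ/2)+cosφ1·cosφ2·sin²(Δλ/2)=0.8796456074; c=2·atan2(√a, √(1-a))=2.433019568; dist=6371·c=15500.768 ≈ 15500.8 km; running total=25012.1 km
Leg 2 bearing: y=sinΔλ·cosφ2=-0.39676968, x=cosφ1·sinφ2-sinφ1·cosφ2·cosΔλ=-0.51580100; θ=atan2(y, x)=-142.4314° <0 so +360° → 217.5686° ≈ 217.6°
Leg 3: φ1=0.6398499, φ2=0.1200839, Δφ=-0.5197660, Δλ=-3.7522327 rad; a=sin²(Δφ/2)+cosφ1·cosφ2·sin²(Δλ/2)=0.7904777947; c=2·atan2(√a, √(1-a))=2.190698562; dist=6371·c=13956.941 ≈ 13956.9 km; running total=38969.0 km
Leg 3 bearing: y=sinΔλ·cosφ2=0.56926276, x=cosφ1·sinφ2-sinφ1·cosφ2·cosΔλ=0.58174781; θ=atan2(y, x)=44.3785° ≈ 44.4°
Leg 4: φ1=0.1200839, φ2=1.1162026, Δφ=0.9961187, Δλ=5.0053093 rad; a=sin²(Δφ/2)+cosφ1·cosφ2·sin²(Δλ/2)=0.3832474836; c=2·atan2(√a, √(1-a))=1.335115513; dist=6371·c=8506.021 ≈ 8506.0 km; running total=47475.0 km
Leg 4 bearing: y=sinΔλ·cosφ2=-0.42039383, x=cosφ1·sinφ2-sinφ1·cosφ2·cosΔλ=0.87678072; θ=atan2(y, x)=-25.6165° <0 so +360° → 334.3835° ≈ 334.4°
Leg 5: φ1=1.1162026, φ2=1.3188511, Δφ=0.2026484, Δλ=-1.7057469 rad; a=sin²(Δφ/2)+cosφ1·cosφ2·sin²(Δλ/2)=0.0723259866; c=2·atan2(√a, √(1-a))=0.544574063; dist=6371·c=3469.481 ≈ 3469.5 km; running total=50944.5 km
Leg 5 bearing: y=sinΔλ·cosφ2=-0.24702174, x=cosφ1·sinφ2-sinφ1·cosφ2·cosΔλ=0.45536800; θ=atan2(y, x)=-28.4783° <0 so +360° → 331.5217° ≈ 331.5°

Leg 1: dist=9511.3 km, bearing=165.1°
Leg 2: dist=15500.8 km, bearing=217.6°
Leg 3: dist=13956.9 km, bearing=44.4°
Leg 4: dist=8506.0 km, bearing=334.4°
Leg 5: dist=3469.5 km, bearing=331.5°
Total: 50944.5 km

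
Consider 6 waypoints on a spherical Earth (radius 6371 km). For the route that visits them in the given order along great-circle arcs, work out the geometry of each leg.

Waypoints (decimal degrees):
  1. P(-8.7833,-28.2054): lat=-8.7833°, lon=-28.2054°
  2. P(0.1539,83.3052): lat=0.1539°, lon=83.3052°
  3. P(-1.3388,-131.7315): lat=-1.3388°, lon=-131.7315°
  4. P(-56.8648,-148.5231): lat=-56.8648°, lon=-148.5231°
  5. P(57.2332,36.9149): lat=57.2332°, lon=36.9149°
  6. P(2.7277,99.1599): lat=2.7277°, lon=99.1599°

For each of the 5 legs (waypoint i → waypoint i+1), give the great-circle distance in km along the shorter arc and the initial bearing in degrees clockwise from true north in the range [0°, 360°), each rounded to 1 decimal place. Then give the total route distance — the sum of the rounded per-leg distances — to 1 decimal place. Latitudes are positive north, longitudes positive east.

Leg 1: dist=12372.8 km, bearing=93.3°
Leg 2: dist=16117.4 km, bearing=92.1°
Leg 3: dist=6352.6 km, bearing=190.8°
Leg 4: dist=19683.7 km, bearing=279.4°
Leg 5: dist=8121.2 km, bearing=112.5°
Total: 62647.7 km

Leg 1: φ1=-0.1532975, φ2=0.0026861, Δφ=0.1559836, Δλ=1.9462271 rad; a=sin²(Δφ/2)+cosφ1·cosφ2·sin²(Δλ/2)=0.6813910981; c=2·atan2(√a, √(1-a))=1.942048084; dist=6371·c=12372.788 ≈ 12372.8 km; running total=12372.8 km
Leg 1 bearing: y=sinΔλ·cosφ2=0.93034639, x=cosφ1·sinφ2-sinφ1·cosφ2·cosΔλ=-0.05333545; θ=atan2(y, x)=93.2811° ≈ 93.3°
Leg 2: φ1=0.0026861, φ2=-0.0233665, Δφ=-0.0260525, Δλ=-3.7530984 rad; a=sin²(Δφ/2)+cosφ1·cosφ2·sin²(Δλ/2)=0.9093103852; c=2·atan2(√a, √(1-a))=2.529801779; dist=6371·c=16117.367 ≈ 16117.4 km; running total=28490.2 km
Leg 2 bearing: y=sinΔλ·cosφ2=0.57394429, x=cosφ1·sinφ2-sinφ1·cosφ2·cosΔλ=-0.02116555; θ=atan2(y, x)=92.1120° ≈ 92.1°
Leg 3: φ1=-0.0233665, φ2=-0.9924780, Δφ=-0.9691115, Δλ=-0.2930687 rad; a=sin²(Δφ/2)+cosφ1·cosφ2·sin²(Δλ/2)=0.2286340732; c=2·atan2(√a, √(1-a))=0.997110052; dist=6371·c=6352.588 ≈ 6352.6 km; running total=34842.8 km
Leg 3 bearing: y=sinΔλ·cosφ2=-0.15791283, x=cosφ1·sinφ2-sinφ1·cosφ2·cosΔλ=-0.82492768; θ=atan2(y, x)=-169.1632° <0 so +360° → 190.8368° ≈ 190.8°
Leg 4: φ1=-0.9924780, φ2=0.9989078, Δφ=1.9913858, Δλ=3.2365037 rad; a=sin²(Δφ/2)+cosφ1·cosφ2·sin²(Δλ/2)=0.9993239246; c=2·atan2(√a, √(1-a))=3.089583894; dist=6371·c=19683.739 ≈ 19683.7 km; running total=54526.5 km
Leg 4 bearing: y=sinΔλ·cosφ2=-0.05129075, x=cosφ1·sinφ2-sinφ1·cosφ2·cosΔλ=0.00846949; θ=atan2(y, x)=-80.6235° <0 so +360° → 279.3765° ≈ 279.4°
Leg 5: φ1=0.9989078, φ2=0.0476073, Δφ=-0.9513004, Δλ=1.0863802 rad; a=sin²(Δφ/2)+cosφ1·cosφ2·sin²(Δλ/2)=0.3541132136; c=2·atan2(√a, √(1-a))=1.274715756; dist=6371·c=8121.214 ≈ 8121.2 km; running total=62647.7 km
Leg 5 bearing: y=sinΔλ·cosφ2=0.88394434, x=cosφ1·sinφ2-sinφ1·cosφ2·cosΔλ=-0.36539100; θ=atan2(y, x)=112.4585° ≈ 112.5°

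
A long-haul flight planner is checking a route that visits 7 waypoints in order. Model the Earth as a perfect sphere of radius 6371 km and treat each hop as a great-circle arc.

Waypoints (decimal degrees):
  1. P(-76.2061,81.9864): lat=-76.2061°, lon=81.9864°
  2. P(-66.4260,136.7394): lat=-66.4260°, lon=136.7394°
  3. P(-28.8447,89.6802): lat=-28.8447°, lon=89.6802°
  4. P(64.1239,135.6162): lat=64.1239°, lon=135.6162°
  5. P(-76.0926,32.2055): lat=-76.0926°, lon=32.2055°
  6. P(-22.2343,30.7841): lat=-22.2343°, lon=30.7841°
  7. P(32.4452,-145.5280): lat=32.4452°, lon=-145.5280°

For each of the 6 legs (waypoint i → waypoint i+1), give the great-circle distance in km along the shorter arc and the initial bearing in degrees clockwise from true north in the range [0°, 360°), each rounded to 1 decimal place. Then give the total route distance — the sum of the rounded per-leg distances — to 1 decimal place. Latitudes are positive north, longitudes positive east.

Leg 1: dist=2120.1 km, bearing=89.0°
Leg 2: dist=5236.4 km, bearing=298.9°
Leg 3: dist=11084.3 km, bearing=18.6°
Leg 4: dist=17108.1 km, bearing=212.0°
Leg 5: dist=5989.3 km, bearing=358.4°
Leg 6: dist=18823.0 km, bearing=343.0°
Total: 60361.2 km

Leg 1: φ1=-1.3300474, φ2=-1.1593524, Δφ=0.1706949, Δλ=0.9556201 rad; a=sin²(Δφ/2)+cosφ1·cosφ2·sin²(Δλ/2)=0.0274294510; c=2·atan2(√a, √(1-a))=0.332770055; dist=6371·c=2120.078 ≈ 2120.1 km; running total=2120.1 km
Leg 1 bearing: y=sinΔλ·cosφ2=0.32661412, x=cosφ1·sinφ2-sinφ1·cosφ2·cosΔλ=0.00561426; θ=atan2(y, x)=89.0152° ≈ 89.0°
Leg 2: φ1=-1.1593524, φ2=-0.5034350, Δφ=0.6559174, Δλ=-0.8213380 rad; a=sin²(Δφ/2)+cosφ1·cosφ2·sin²(Δλ/2)=0.1595882159; c=2·atan2(√a, √(1-a))=0.821909873; dist=6371·c=5236.388 ≈ 5236.4 km; running total=7356.5 km
Leg 2 bearing: y=sinΔλ·cosφ2=-0.64123196, x=cosφ1·sinφ2-sinφ1·cosφ2·cosΔλ=0.35397859; θ=atan2(y, x)=-61.1000° <0 so +360° → 298.9000° ≈ 298.9°
Leg 3: φ1=-0.5034350, φ2=1.1191732, Δφ=1.6226082, Δλ=0.8017344 rad; a=sin²(Δφ/2)+cosφ1·cosφ2·sin²(Δλ/2)=0.5841037292; c=2·atan2(√a, √(1-a))=1.739807261; dist=6371·c=11084.312 ≈ 11084.3 km; running total=18440.8 km
Leg 3 bearing: y=sinΔλ·cosφ2=0.31360012, x=cosφ1·sinφ2-sinφ1·cosφ2·cosΔλ=0.93453797; θ=atan2(y, x)=18.5501° ≈ 18.6°
Leg 4: φ1=1.1191732, φ2=-1.3280664, Δφ=-2.4472396, Δλ=-1.8048572 rad; a=sin²(Δφ/2)+cosφ1·cosφ2·sin²(Δλ/2)=0.9488465278; c=2·atan2(√a, √(1-a))=2.685301930; dist=6371·c=17108.059 ≈ 17108.1 km; running total=35548.9 km
Leg 4 bearing: y=sinΔλ·cosφ2=-0.23379960, x=cosφ1·sinφ2-sinφ1·cosφ2·cosΔλ=-0.37347681; θ=atan2(y, x)=-147.9531° <0 so +360° → 212.0469° ≈ 212.0°
Leg 5: φ1=-1.3280664, φ2=-0.3880617, Δφ=0.9400047, Δλ=-0.0248081 rad; a=sin²(Δφ/2)+cosφ1·cosφ2·sin²(Δλ/2)=0.2051421003; c=2·atan2(√a, √(1-a))=0.940089434; dist=6371·c=5989.310 ≈ 5989.3 km; running total=41538.2 km
Leg 5 bearing: y=sinΔλ·cosφ2=-0.02296113, x=cosφ1·sinφ2-sinφ1·cosφ2·cosΔλ=0.80728438; θ=atan2(y, x)=-1.6292° <0 so +360° → 358.3708° ≈ 358.4°
Leg 6: φ1=-0.3880617, φ2=0.5662756, Δφ=0.9543373, Δλ=-3.0772267 rad; a=sin²(Δφ/2)+cosφ1·cosφ2·sin²(Δλ/2)=0.9912721515; c=2·atan2(√a, √(1-a))=2.954473877; dist=6371·c=18822.953 ≈ 18823.0 km; running total=60361.2 km
Leg 6 bearing: y=sinΔλ·cosφ2=-0.05428129, x=cosφ1·sinφ2-sinφ1·cosφ2·cosΔλ=0.17793323; θ=atan2(y, x)=-16.9651° <0 so +360° → 343.0349° ≈ 343.0°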